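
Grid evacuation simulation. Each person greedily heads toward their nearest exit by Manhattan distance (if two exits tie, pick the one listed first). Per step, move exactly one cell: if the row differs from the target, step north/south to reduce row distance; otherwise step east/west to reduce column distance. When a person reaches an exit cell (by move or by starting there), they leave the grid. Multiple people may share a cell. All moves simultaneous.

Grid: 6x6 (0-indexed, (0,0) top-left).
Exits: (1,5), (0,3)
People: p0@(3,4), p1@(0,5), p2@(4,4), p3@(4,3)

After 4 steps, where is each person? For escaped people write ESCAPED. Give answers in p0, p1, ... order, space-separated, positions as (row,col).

Step 1: p0:(3,4)->(2,4) | p1:(0,5)->(1,5)->EXIT | p2:(4,4)->(3,4) | p3:(4,3)->(3,3)
Step 2: p0:(2,4)->(1,4) | p1:escaped | p2:(3,4)->(2,4) | p3:(3,3)->(2,3)
Step 3: p0:(1,4)->(1,5)->EXIT | p1:escaped | p2:(2,4)->(1,4) | p3:(2,3)->(1,3)
Step 4: p0:escaped | p1:escaped | p2:(1,4)->(1,5)->EXIT | p3:(1,3)->(0,3)->EXIT

ESCAPED ESCAPED ESCAPED ESCAPED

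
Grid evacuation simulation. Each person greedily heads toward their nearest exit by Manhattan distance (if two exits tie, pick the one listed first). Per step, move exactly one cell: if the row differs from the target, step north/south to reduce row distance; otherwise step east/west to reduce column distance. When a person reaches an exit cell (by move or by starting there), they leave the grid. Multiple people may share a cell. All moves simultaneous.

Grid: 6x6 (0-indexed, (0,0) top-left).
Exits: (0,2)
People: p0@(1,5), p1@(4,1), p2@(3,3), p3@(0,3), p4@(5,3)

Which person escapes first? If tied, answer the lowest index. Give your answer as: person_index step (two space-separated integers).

Answer: 3 1

Derivation:
Step 1: p0:(1,5)->(0,5) | p1:(4,1)->(3,1) | p2:(3,3)->(2,3) | p3:(0,3)->(0,2)->EXIT | p4:(5,3)->(4,3)
Step 2: p0:(0,5)->(0,4) | p1:(3,1)->(2,1) | p2:(2,3)->(1,3) | p3:escaped | p4:(4,3)->(3,3)
Step 3: p0:(0,4)->(0,3) | p1:(2,1)->(1,1) | p2:(1,3)->(0,3) | p3:escaped | p4:(3,3)->(2,3)
Step 4: p0:(0,3)->(0,2)->EXIT | p1:(1,1)->(0,1) | p2:(0,3)->(0,2)->EXIT | p3:escaped | p4:(2,3)->(1,3)
Step 5: p0:escaped | p1:(0,1)->(0,2)->EXIT | p2:escaped | p3:escaped | p4:(1,3)->(0,3)
Step 6: p0:escaped | p1:escaped | p2:escaped | p3:escaped | p4:(0,3)->(0,2)->EXIT
Exit steps: [4, 5, 4, 1, 6]
First to escape: p3 at step 1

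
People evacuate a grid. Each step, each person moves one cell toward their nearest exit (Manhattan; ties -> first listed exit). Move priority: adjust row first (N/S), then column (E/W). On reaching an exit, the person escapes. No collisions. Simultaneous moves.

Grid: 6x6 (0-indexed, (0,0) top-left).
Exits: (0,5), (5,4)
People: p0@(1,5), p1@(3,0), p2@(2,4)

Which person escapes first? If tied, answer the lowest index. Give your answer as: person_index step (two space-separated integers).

Step 1: p0:(1,5)->(0,5)->EXIT | p1:(3,0)->(4,0) | p2:(2,4)->(1,4)
Step 2: p0:escaped | p1:(4,0)->(5,0) | p2:(1,4)->(0,4)
Step 3: p0:escaped | p1:(5,0)->(5,1) | p2:(0,4)->(0,5)->EXIT
Step 4: p0:escaped | p1:(5,1)->(5,2) | p2:escaped
Step 5: p0:escaped | p1:(5,2)->(5,3) | p2:escaped
Step 6: p0:escaped | p1:(5,3)->(5,4)->EXIT | p2:escaped
Exit steps: [1, 6, 3]
First to escape: p0 at step 1

Answer: 0 1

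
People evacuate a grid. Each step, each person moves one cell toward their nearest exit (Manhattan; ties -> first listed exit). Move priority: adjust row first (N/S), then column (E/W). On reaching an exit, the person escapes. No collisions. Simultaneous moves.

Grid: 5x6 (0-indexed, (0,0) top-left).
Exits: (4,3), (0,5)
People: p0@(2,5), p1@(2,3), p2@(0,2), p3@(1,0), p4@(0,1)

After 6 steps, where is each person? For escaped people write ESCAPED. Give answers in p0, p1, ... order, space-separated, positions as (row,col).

Step 1: p0:(2,5)->(1,5) | p1:(2,3)->(3,3) | p2:(0,2)->(0,3) | p3:(1,0)->(2,0) | p4:(0,1)->(0,2)
Step 2: p0:(1,5)->(0,5)->EXIT | p1:(3,3)->(4,3)->EXIT | p2:(0,3)->(0,4) | p3:(2,0)->(3,0) | p4:(0,2)->(0,3)
Step 3: p0:escaped | p1:escaped | p2:(0,4)->(0,5)->EXIT | p3:(3,0)->(4,0) | p4:(0,3)->(0,4)
Step 4: p0:escaped | p1:escaped | p2:escaped | p3:(4,0)->(4,1) | p4:(0,4)->(0,5)->EXIT
Step 5: p0:escaped | p1:escaped | p2:escaped | p3:(4,1)->(4,2) | p4:escaped
Step 6: p0:escaped | p1:escaped | p2:escaped | p3:(4,2)->(4,3)->EXIT | p4:escaped

ESCAPED ESCAPED ESCAPED ESCAPED ESCAPED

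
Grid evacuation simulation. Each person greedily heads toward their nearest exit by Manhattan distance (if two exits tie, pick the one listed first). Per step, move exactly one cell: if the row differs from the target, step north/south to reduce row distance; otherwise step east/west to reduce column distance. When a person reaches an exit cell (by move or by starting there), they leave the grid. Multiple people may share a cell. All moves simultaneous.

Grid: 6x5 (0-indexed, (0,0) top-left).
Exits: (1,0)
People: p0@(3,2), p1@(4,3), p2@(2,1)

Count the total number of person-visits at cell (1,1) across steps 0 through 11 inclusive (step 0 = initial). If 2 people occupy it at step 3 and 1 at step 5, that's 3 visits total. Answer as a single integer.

Answer: 3

Derivation:
Step 0: p0@(3,2) p1@(4,3) p2@(2,1) -> at (1,1): 0 [-], cum=0
Step 1: p0@(2,2) p1@(3,3) p2@(1,1) -> at (1,1): 1 [p2], cum=1
Step 2: p0@(1,2) p1@(2,3) p2@ESC -> at (1,1): 0 [-], cum=1
Step 3: p0@(1,1) p1@(1,3) p2@ESC -> at (1,1): 1 [p0], cum=2
Step 4: p0@ESC p1@(1,2) p2@ESC -> at (1,1): 0 [-], cum=2
Step 5: p0@ESC p1@(1,1) p2@ESC -> at (1,1): 1 [p1], cum=3
Step 6: p0@ESC p1@ESC p2@ESC -> at (1,1): 0 [-], cum=3
Total visits = 3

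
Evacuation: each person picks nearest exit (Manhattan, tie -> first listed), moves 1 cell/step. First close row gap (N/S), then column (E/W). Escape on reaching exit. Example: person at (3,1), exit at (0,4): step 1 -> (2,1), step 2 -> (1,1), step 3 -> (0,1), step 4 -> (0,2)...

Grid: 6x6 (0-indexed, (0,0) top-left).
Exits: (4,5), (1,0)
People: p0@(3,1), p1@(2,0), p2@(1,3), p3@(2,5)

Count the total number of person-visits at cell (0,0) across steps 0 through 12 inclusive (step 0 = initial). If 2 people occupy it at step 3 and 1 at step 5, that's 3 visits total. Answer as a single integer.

Answer: 0

Derivation:
Step 0: p0@(3,1) p1@(2,0) p2@(1,3) p3@(2,5) -> at (0,0): 0 [-], cum=0
Step 1: p0@(2,1) p1@ESC p2@(1,2) p3@(3,5) -> at (0,0): 0 [-], cum=0
Step 2: p0@(1,1) p1@ESC p2@(1,1) p3@ESC -> at (0,0): 0 [-], cum=0
Step 3: p0@ESC p1@ESC p2@ESC p3@ESC -> at (0,0): 0 [-], cum=0
Total visits = 0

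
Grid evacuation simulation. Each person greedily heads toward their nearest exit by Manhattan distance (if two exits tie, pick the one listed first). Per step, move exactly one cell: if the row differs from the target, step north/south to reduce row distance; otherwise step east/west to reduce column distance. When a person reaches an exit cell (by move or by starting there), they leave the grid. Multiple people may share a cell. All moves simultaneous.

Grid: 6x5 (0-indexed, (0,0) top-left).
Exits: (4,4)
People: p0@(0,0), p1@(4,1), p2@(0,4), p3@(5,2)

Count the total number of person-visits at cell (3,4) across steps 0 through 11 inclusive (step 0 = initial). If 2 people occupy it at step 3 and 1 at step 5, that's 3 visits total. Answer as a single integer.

Step 0: p0@(0,0) p1@(4,1) p2@(0,4) p3@(5,2) -> at (3,4): 0 [-], cum=0
Step 1: p0@(1,0) p1@(4,2) p2@(1,4) p3@(4,2) -> at (3,4): 0 [-], cum=0
Step 2: p0@(2,0) p1@(4,3) p2@(2,4) p3@(4,3) -> at (3,4): 0 [-], cum=0
Step 3: p0@(3,0) p1@ESC p2@(3,4) p3@ESC -> at (3,4): 1 [p2], cum=1
Step 4: p0@(4,0) p1@ESC p2@ESC p3@ESC -> at (3,4): 0 [-], cum=1
Step 5: p0@(4,1) p1@ESC p2@ESC p3@ESC -> at (3,4): 0 [-], cum=1
Step 6: p0@(4,2) p1@ESC p2@ESC p3@ESC -> at (3,4): 0 [-], cum=1
Step 7: p0@(4,3) p1@ESC p2@ESC p3@ESC -> at (3,4): 0 [-], cum=1
Step 8: p0@ESC p1@ESC p2@ESC p3@ESC -> at (3,4): 0 [-], cum=1
Total visits = 1

Answer: 1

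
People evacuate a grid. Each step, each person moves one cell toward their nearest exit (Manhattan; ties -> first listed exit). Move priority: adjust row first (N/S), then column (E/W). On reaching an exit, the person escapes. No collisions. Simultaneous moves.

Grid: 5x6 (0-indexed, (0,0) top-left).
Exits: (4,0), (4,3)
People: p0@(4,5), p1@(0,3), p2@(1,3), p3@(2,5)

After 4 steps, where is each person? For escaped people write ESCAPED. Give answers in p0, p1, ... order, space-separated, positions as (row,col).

Step 1: p0:(4,5)->(4,4) | p1:(0,3)->(1,3) | p2:(1,3)->(2,3) | p3:(2,5)->(3,5)
Step 2: p0:(4,4)->(4,3)->EXIT | p1:(1,3)->(2,3) | p2:(2,3)->(3,3) | p3:(3,5)->(4,5)
Step 3: p0:escaped | p1:(2,3)->(3,3) | p2:(3,3)->(4,3)->EXIT | p3:(4,5)->(4,4)
Step 4: p0:escaped | p1:(3,3)->(4,3)->EXIT | p2:escaped | p3:(4,4)->(4,3)->EXIT

ESCAPED ESCAPED ESCAPED ESCAPED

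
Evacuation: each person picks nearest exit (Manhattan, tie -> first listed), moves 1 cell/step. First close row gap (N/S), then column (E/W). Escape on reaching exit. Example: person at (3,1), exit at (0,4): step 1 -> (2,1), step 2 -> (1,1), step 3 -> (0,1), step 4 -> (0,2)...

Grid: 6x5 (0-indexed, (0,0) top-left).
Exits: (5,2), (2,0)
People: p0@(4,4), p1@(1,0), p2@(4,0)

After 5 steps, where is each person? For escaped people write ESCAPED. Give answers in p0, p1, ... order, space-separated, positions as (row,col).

Step 1: p0:(4,4)->(5,4) | p1:(1,0)->(2,0)->EXIT | p2:(4,0)->(3,0)
Step 2: p0:(5,4)->(5,3) | p1:escaped | p2:(3,0)->(2,0)->EXIT
Step 3: p0:(5,3)->(5,2)->EXIT | p1:escaped | p2:escaped

ESCAPED ESCAPED ESCAPED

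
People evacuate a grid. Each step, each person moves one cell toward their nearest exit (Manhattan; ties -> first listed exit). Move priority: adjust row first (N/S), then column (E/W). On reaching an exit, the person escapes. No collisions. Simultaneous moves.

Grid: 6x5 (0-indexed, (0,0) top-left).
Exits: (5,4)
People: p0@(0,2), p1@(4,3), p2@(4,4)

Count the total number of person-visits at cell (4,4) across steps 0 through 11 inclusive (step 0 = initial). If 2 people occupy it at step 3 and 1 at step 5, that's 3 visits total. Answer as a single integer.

Step 0: p0@(0,2) p1@(4,3) p2@(4,4) -> at (4,4): 1 [p2], cum=1
Step 1: p0@(1,2) p1@(5,3) p2@ESC -> at (4,4): 0 [-], cum=1
Step 2: p0@(2,2) p1@ESC p2@ESC -> at (4,4): 0 [-], cum=1
Step 3: p0@(3,2) p1@ESC p2@ESC -> at (4,4): 0 [-], cum=1
Step 4: p0@(4,2) p1@ESC p2@ESC -> at (4,4): 0 [-], cum=1
Step 5: p0@(5,2) p1@ESC p2@ESC -> at (4,4): 0 [-], cum=1
Step 6: p0@(5,3) p1@ESC p2@ESC -> at (4,4): 0 [-], cum=1
Step 7: p0@ESC p1@ESC p2@ESC -> at (4,4): 0 [-], cum=1
Total visits = 1

Answer: 1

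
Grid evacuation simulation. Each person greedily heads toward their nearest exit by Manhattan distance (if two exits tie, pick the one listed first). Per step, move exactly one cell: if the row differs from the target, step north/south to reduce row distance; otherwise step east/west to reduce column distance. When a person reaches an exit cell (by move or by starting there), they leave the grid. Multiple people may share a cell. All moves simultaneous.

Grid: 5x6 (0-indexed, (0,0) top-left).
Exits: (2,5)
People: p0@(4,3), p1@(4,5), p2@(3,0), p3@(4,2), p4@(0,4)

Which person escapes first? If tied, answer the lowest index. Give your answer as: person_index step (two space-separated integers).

Step 1: p0:(4,3)->(3,3) | p1:(4,5)->(3,5) | p2:(3,0)->(2,0) | p3:(4,2)->(3,2) | p4:(0,4)->(1,4)
Step 2: p0:(3,3)->(2,3) | p1:(3,5)->(2,5)->EXIT | p2:(2,0)->(2,1) | p3:(3,2)->(2,2) | p4:(1,4)->(2,4)
Step 3: p0:(2,3)->(2,4) | p1:escaped | p2:(2,1)->(2,2) | p3:(2,2)->(2,3) | p4:(2,4)->(2,5)->EXIT
Step 4: p0:(2,4)->(2,5)->EXIT | p1:escaped | p2:(2,2)->(2,3) | p3:(2,3)->(2,4) | p4:escaped
Step 5: p0:escaped | p1:escaped | p2:(2,3)->(2,4) | p3:(2,4)->(2,5)->EXIT | p4:escaped
Step 6: p0:escaped | p1:escaped | p2:(2,4)->(2,5)->EXIT | p3:escaped | p4:escaped
Exit steps: [4, 2, 6, 5, 3]
First to escape: p1 at step 2

Answer: 1 2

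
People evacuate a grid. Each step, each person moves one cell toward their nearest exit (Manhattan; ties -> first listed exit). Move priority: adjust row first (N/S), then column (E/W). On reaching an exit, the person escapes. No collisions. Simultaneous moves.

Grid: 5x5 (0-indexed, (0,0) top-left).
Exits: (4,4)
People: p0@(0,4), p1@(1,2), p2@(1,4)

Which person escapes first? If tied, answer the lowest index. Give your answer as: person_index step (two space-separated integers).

Step 1: p0:(0,4)->(1,4) | p1:(1,2)->(2,2) | p2:(1,4)->(2,4)
Step 2: p0:(1,4)->(2,4) | p1:(2,2)->(3,2) | p2:(2,4)->(3,4)
Step 3: p0:(2,4)->(3,4) | p1:(3,2)->(4,2) | p2:(3,4)->(4,4)->EXIT
Step 4: p0:(3,4)->(4,4)->EXIT | p1:(4,2)->(4,3) | p2:escaped
Step 5: p0:escaped | p1:(4,3)->(4,4)->EXIT | p2:escaped
Exit steps: [4, 5, 3]
First to escape: p2 at step 3

Answer: 2 3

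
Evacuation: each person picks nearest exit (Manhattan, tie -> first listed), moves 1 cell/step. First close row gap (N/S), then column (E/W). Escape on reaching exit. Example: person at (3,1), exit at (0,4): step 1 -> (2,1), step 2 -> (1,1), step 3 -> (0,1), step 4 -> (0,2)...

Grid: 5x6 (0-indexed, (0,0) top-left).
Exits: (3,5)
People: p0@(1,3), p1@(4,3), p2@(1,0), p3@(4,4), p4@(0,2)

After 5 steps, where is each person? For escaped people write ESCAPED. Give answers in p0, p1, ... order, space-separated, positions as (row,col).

Step 1: p0:(1,3)->(2,3) | p1:(4,3)->(3,3) | p2:(1,0)->(2,0) | p3:(4,4)->(3,4) | p4:(0,2)->(1,2)
Step 2: p0:(2,3)->(3,3) | p1:(3,3)->(3,4) | p2:(2,0)->(3,0) | p3:(3,4)->(3,5)->EXIT | p4:(1,2)->(2,2)
Step 3: p0:(3,3)->(3,4) | p1:(3,4)->(3,5)->EXIT | p2:(3,0)->(3,1) | p3:escaped | p4:(2,2)->(3,2)
Step 4: p0:(3,4)->(3,5)->EXIT | p1:escaped | p2:(3,1)->(3,2) | p3:escaped | p4:(3,2)->(3,3)
Step 5: p0:escaped | p1:escaped | p2:(3,2)->(3,3) | p3:escaped | p4:(3,3)->(3,4)

ESCAPED ESCAPED (3,3) ESCAPED (3,4)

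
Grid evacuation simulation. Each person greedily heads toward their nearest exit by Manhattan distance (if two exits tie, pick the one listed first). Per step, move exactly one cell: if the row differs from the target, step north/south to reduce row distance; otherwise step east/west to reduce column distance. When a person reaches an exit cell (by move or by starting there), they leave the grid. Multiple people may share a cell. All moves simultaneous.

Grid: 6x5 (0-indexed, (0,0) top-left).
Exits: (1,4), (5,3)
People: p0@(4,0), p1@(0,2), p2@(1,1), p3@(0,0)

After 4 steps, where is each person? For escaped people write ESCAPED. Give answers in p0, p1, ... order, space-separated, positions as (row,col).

Step 1: p0:(4,0)->(5,0) | p1:(0,2)->(1,2) | p2:(1,1)->(1,2) | p3:(0,0)->(1,0)
Step 2: p0:(5,0)->(5,1) | p1:(1,2)->(1,3) | p2:(1,2)->(1,3) | p3:(1,0)->(1,1)
Step 3: p0:(5,1)->(5,2) | p1:(1,3)->(1,4)->EXIT | p2:(1,3)->(1,4)->EXIT | p3:(1,1)->(1,2)
Step 4: p0:(5,2)->(5,3)->EXIT | p1:escaped | p2:escaped | p3:(1,2)->(1,3)

ESCAPED ESCAPED ESCAPED (1,3)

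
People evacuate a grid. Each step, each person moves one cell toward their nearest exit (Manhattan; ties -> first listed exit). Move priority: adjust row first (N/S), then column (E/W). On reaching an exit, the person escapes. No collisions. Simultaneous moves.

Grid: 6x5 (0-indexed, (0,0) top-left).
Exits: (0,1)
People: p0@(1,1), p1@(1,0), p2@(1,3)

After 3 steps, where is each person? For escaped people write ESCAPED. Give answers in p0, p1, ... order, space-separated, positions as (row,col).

Step 1: p0:(1,1)->(0,1)->EXIT | p1:(1,0)->(0,0) | p2:(1,3)->(0,3)
Step 2: p0:escaped | p1:(0,0)->(0,1)->EXIT | p2:(0,3)->(0,2)
Step 3: p0:escaped | p1:escaped | p2:(0,2)->(0,1)->EXIT

ESCAPED ESCAPED ESCAPED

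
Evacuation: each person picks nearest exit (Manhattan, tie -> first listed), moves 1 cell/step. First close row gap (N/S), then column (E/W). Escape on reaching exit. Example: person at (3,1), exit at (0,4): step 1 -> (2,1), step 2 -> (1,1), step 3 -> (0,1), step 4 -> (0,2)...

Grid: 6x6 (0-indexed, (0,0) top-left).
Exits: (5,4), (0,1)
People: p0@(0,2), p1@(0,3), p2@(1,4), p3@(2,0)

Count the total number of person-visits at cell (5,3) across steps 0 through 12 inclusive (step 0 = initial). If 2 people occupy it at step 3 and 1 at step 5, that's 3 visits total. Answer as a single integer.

Answer: 0

Derivation:
Step 0: p0@(0,2) p1@(0,3) p2@(1,4) p3@(2,0) -> at (5,3): 0 [-], cum=0
Step 1: p0@ESC p1@(0,2) p2@(2,4) p3@(1,0) -> at (5,3): 0 [-], cum=0
Step 2: p0@ESC p1@ESC p2@(3,4) p3@(0,0) -> at (5,3): 0 [-], cum=0
Step 3: p0@ESC p1@ESC p2@(4,4) p3@ESC -> at (5,3): 0 [-], cum=0
Step 4: p0@ESC p1@ESC p2@ESC p3@ESC -> at (5,3): 0 [-], cum=0
Total visits = 0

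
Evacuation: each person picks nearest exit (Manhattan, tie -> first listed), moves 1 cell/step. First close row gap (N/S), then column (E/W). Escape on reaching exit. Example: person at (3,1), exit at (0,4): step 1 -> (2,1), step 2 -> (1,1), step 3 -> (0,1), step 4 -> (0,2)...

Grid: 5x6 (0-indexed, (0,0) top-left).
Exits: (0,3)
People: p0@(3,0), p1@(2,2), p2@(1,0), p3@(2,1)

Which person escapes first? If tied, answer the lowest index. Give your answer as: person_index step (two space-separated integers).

Answer: 1 3

Derivation:
Step 1: p0:(3,0)->(2,0) | p1:(2,2)->(1,2) | p2:(1,0)->(0,0) | p3:(2,1)->(1,1)
Step 2: p0:(2,0)->(1,0) | p1:(1,2)->(0,2) | p2:(0,0)->(0,1) | p3:(1,1)->(0,1)
Step 3: p0:(1,0)->(0,0) | p1:(0,2)->(0,3)->EXIT | p2:(0,1)->(0,2) | p3:(0,1)->(0,2)
Step 4: p0:(0,0)->(0,1) | p1:escaped | p2:(0,2)->(0,3)->EXIT | p3:(0,2)->(0,3)->EXIT
Step 5: p0:(0,1)->(0,2) | p1:escaped | p2:escaped | p3:escaped
Step 6: p0:(0,2)->(0,3)->EXIT | p1:escaped | p2:escaped | p3:escaped
Exit steps: [6, 3, 4, 4]
First to escape: p1 at step 3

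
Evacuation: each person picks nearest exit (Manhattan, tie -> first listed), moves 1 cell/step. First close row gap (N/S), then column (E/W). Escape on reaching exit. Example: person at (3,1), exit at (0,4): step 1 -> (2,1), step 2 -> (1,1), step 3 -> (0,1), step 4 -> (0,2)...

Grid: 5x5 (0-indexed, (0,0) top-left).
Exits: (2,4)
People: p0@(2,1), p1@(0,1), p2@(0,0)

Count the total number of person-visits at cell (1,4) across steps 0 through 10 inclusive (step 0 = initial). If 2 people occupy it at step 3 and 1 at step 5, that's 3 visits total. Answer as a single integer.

Answer: 0

Derivation:
Step 0: p0@(2,1) p1@(0,1) p2@(0,0) -> at (1,4): 0 [-], cum=0
Step 1: p0@(2,2) p1@(1,1) p2@(1,0) -> at (1,4): 0 [-], cum=0
Step 2: p0@(2,3) p1@(2,1) p2@(2,0) -> at (1,4): 0 [-], cum=0
Step 3: p0@ESC p1@(2,2) p2@(2,1) -> at (1,4): 0 [-], cum=0
Step 4: p0@ESC p1@(2,3) p2@(2,2) -> at (1,4): 0 [-], cum=0
Step 5: p0@ESC p1@ESC p2@(2,3) -> at (1,4): 0 [-], cum=0
Step 6: p0@ESC p1@ESC p2@ESC -> at (1,4): 0 [-], cum=0
Total visits = 0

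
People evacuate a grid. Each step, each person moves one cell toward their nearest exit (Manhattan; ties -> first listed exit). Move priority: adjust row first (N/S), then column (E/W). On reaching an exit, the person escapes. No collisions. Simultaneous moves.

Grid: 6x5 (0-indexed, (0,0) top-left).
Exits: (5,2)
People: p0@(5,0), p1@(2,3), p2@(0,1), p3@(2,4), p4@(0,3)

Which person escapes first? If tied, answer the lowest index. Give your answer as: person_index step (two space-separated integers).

Step 1: p0:(5,0)->(5,1) | p1:(2,3)->(3,3) | p2:(0,1)->(1,1) | p3:(2,4)->(3,4) | p4:(0,3)->(1,3)
Step 2: p0:(5,1)->(5,2)->EXIT | p1:(3,3)->(4,3) | p2:(1,1)->(2,1) | p3:(3,4)->(4,4) | p4:(1,3)->(2,3)
Step 3: p0:escaped | p1:(4,3)->(5,3) | p2:(2,1)->(3,1) | p3:(4,4)->(5,4) | p4:(2,3)->(3,3)
Step 4: p0:escaped | p1:(5,3)->(5,2)->EXIT | p2:(3,1)->(4,1) | p3:(5,4)->(5,3) | p4:(3,3)->(4,3)
Step 5: p0:escaped | p1:escaped | p2:(4,1)->(5,1) | p3:(5,3)->(5,2)->EXIT | p4:(4,3)->(5,3)
Step 6: p0:escaped | p1:escaped | p2:(5,1)->(5,2)->EXIT | p3:escaped | p4:(5,3)->(5,2)->EXIT
Exit steps: [2, 4, 6, 5, 6]
First to escape: p0 at step 2

Answer: 0 2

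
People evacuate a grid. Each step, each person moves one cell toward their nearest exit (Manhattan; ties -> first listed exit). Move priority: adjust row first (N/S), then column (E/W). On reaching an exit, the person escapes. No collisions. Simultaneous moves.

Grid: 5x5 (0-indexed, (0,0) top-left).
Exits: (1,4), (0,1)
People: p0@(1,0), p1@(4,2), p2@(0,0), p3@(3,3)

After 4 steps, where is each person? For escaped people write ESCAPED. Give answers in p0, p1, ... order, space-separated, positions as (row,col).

Step 1: p0:(1,0)->(0,0) | p1:(4,2)->(3,2) | p2:(0,0)->(0,1)->EXIT | p3:(3,3)->(2,3)
Step 2: p0:(0,0)->(0,1)->EXIT | p1:(3,2)->(2,2) | p2:escaped | p3:(2,3)->(1,3)
Step 3: p0:escaped | p1:(2,2)->(1,2) | p2:escaped | p3:(1,3)->(1,4)->EXIT
Step 4: p0:escaped | p1:(1,2)->(1,3) | p2:escaped | p3:escaped

ESCAPED (1,3) ESCAPED ESCAPED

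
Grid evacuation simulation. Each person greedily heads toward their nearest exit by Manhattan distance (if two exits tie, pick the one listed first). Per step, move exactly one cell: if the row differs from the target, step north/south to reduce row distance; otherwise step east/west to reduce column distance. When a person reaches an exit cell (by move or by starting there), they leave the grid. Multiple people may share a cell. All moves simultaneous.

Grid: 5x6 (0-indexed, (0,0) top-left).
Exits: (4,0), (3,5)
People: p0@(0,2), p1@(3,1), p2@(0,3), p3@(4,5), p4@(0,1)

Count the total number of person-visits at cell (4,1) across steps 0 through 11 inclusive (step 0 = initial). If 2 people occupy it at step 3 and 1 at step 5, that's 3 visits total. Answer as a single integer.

Answer: 3

Derivation:
Step 0: p0@(0,2) p1@(3,1) p2@(0,3) p3@(4,5) p4@(0,1) -> at (4,1): 0 [-], cum=0
Step 1: p0@(1,2) p1@(4,1) p2@(1,3) p3@ESC p4@(1,1) -> at (4,1): 1 [p1], cum=1
Step 2: p0@(2,2) p1@ESC p2@(2,3) p3@ESC p4@(2,1) -> at (4,1): 0 [-], cum=1
Step 3: p0@(3,2) p1@ESC p2@(3,3) p3@ESC p4@(3,1) -> at (4,1): 0 [-], cum=1
Step 4: p0@(4,2) p1@ESC p2@(3,4) p3@ESC p4@(4,1) -> at (4,1): 1 [p4], cum=2
Step 5: p0@(4,1) p1@ESC p2@ESC p3@ESC p4@ESC -> at (4,1): 1 [p0], cum=3
Step 6: p0@ESC p1@ESC p2@ESC p3@ESC p4@ESC -> at (4,1): 0 [-], cum=3
Total visits = 3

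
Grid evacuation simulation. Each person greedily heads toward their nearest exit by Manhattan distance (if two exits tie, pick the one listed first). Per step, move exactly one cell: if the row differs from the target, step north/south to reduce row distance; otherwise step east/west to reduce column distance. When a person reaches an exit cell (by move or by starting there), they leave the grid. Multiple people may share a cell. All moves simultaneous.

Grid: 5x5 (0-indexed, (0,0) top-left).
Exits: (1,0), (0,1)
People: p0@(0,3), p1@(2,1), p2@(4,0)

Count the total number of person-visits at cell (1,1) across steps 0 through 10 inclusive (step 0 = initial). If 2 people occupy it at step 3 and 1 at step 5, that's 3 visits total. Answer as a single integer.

Step 0: p0@(0,3) p1@(2,1) p2@(4,0) -> at (1,1): 0 [-], cum=0
Step 1: p0@(0,2) p1@(1,1) p2@(3,0) -> at (1,1): 1 [p1], cum=1
Step 2: p0@ESC p1@ESC p2@(2,0) -> at (1,1): 0 [-], cum=1
Step 3: p0@ESC p1@ESC p2@ESC -> at (1,1): 0 [-], cum=1
Total visits = 1

Answer: 1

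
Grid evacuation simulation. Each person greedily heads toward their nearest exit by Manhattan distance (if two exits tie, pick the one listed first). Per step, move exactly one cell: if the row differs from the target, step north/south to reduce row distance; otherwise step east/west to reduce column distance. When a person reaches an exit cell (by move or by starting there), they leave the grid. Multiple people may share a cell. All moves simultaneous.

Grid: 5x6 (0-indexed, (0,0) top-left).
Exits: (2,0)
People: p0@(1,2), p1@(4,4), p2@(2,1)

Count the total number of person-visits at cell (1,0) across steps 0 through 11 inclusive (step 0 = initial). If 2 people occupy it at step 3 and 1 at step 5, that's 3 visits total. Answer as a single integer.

Step 0: p0@(1,2) p1@(4,4) p2@(2,1) -> at (1,0): 0 [-], cum=0
Step 1: p0@(2,2) p1@(3,4) p2@ESC -> at (1,0): 0 [-], cum=0
Step 2: p0@(2,1) p1@(2,4) p2@ESC -> at (1,0): 0 [-], cum=0
Step 3: p0@ESC p1@(2,3) p2@ESC -> at (1,0): 0 [-], cum=0
Step 4: p0@ESC p1@(2,2) p2@ESC -> at (1,0): 0 [-], cum=0
Step 5: p0@ESC p1@(2,1) p2@ESC -> at (1,0): 0 [-], cum=0
Step 6: p0@ESC p1@ESC p2@ESC -> at (1,0): 0 [-], cum=0
Total visits = 0

Answer: 0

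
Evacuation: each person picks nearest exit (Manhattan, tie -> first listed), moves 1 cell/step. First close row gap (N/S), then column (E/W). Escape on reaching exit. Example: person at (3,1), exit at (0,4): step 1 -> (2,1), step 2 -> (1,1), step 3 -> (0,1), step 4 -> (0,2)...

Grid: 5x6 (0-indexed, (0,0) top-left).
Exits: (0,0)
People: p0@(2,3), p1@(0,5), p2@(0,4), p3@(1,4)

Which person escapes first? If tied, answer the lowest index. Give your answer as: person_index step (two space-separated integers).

Answer: 2 4

Derivation:
Step 1: p0:(2,3)->(1,3) | p1:(0,5)->(0,4) | p2:(0,4)->(0,3) | p3:(1,4)->(0,4)
Step 2: p0:(1,3)->(0,3) | p1:(0,4)->(0,3) | p2:(0,3)->(0,2) | p3:(0,4)->(0,3)
Step 3: p0:(0,3)->(0,2) | p1:(0,3)->(0,2) | p2:(0,2)->(0,1) | p3:(0,3)->(0,2)
Step 4: p0:(0,2)->(0,1) | p1:(0,2)->(0,1) | p2:(0,1)->(0,0)->EXIT | p3:(0,2)->(0,1)
Step 5: p0:(0,1)->(0,0)->EXIT | p1:(0,1)->(0,0)->EXIT | p2:escaped | p3:(0,1)->(0,0)->EXIT
Exit steps: [5, 5, 4, 5]
First to escape: p2 at step 4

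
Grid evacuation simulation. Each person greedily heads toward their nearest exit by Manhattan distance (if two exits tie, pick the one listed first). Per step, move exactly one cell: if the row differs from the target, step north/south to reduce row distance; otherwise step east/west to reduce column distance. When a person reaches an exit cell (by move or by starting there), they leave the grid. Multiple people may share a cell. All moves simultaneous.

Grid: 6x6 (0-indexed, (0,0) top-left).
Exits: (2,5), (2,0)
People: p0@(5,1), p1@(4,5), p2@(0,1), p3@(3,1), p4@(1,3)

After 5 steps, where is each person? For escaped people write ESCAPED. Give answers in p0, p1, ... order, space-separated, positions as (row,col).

Step 1: p0:(5,1)->(4,1) | p1:(4,5)->(3,5) | p2:(0,1)->(1,1) | p3:(3,1)->(2,1) | p4:(1,3)->(2,3)
Step 2: p0:(4,1)->(3,1) | p1:(3,5)->(2,5)->EXIT | p2:(1,1)->(2,1) | p3:(2,1)->(2,0)->EXIT | p4:(2,3)->(2,4)
Step 3: p0:(3,1)->(2,1) | p1:escaped | p2:(2,1)->(2,0)->EXIT | p3:escaped | p4:(2,4)->(2,5)->EXIT
Step 4: p0:(2,1)->(2,0)->EXIT | p1:escaped | p2:escaped | p3:escaped | p4:escaped

ESCAPED ESCAPED ESCAPED ESCAPED ESCAPED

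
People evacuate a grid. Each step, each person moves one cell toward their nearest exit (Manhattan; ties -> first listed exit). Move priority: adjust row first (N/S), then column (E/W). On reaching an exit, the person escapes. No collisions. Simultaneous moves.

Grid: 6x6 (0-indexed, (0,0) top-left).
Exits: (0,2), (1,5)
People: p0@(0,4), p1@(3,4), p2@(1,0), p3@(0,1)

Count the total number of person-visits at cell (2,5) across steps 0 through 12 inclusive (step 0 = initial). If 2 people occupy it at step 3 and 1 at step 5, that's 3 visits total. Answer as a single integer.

Answer: 0

Derivation:
Step 0: p0@(0,4) p1@(3,4) p2@(1,0) p3@(0,1) -> at (2,5): 0 [-], cum=0
Step 1: p0@(0,3) p1@(2,4) p2@(0,0) p3@ESC -> at (2,5): 0 [-], cum=0
Step 2: p0@ESC p1@(1,4) p2@(0,1) p3@ESC -> at (2,5): 0 [-], cum=0
Step 3: p0@ESC p1@ESC p2@ESC p3@ESC -> at (2,5): 0 [-], cum=0
Total visits = 0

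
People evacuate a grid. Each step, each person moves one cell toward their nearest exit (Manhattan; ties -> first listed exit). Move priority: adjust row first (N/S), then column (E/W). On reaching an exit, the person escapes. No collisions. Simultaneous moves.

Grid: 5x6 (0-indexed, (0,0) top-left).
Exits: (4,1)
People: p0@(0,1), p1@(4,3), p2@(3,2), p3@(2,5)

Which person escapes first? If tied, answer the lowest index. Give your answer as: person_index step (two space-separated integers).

Step 1: p0:(0,1)->(1,1) | p1:(4,3)->(4,2) | p2:(3,2)->(4,2) | p3:(2,5)->(3,5)
Step 2: p0:(1,1)->(2,1) | p1:(4,2)->(4,1)->EXIT | p2:(4,2)->(4,1)->EXIT | p3:(3,5)->(4,5)
Step 3: p0:(2,1)->(3,1) | p1:escaped | p2:escaped | p3:(4,5)->(4,4)
Step 4: p0:(3,1)->(4,1)->EXIT | p1:escaped | p2:escaped | p3:(4,4)->(4,3)
Step 5: p0:escaped | p1:escaped | p2:escaped | p3:(4,3)->(4,2)
Step 6: p0:escaped | p1:escaped | p2:escaped | p3:(4,2)->(4,1)->EXIT
Exit steps: [4, 2, 2, 6]
First to escape: p1 at step 2

Answer: 1 2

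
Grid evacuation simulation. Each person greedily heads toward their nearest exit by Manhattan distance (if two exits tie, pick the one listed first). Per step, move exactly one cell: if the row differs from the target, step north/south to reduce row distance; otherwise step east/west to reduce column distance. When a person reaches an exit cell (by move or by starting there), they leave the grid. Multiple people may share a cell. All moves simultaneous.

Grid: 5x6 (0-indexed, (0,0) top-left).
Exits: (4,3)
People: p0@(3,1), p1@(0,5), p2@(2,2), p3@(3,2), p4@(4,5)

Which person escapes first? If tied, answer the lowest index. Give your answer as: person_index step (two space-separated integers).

Step 1: p0:(3,1)->(4,1) | p1:(0,5)->(1,5) | p2:(2,2)->(3,2) | p3:(3,2)->(4,2) | p4:(4,5)->(4,4)
Step 2: p0:(4,1)->(4,2) | p1:(1,5)->(2,5) | p2:(3,2)->(4,2) | p3:(4,2)->(4,3)->EXIT | p4:(4,4)->(4,3)->EXIT
Step 3: p0:(4,2)->(4,3)->EXIT | p1:(2,5)->(3,5) | p2:(4,2)->(4,3)->EXIT | p3:escaped | p4:escaped
Step 4: p0:escaped | p1:(3,5)->(4,5) | p2:escaped | p3:escaped | p4:escaped
Step 5: p0:escaped | p1:(4,5)->(4,4) | p2:escaped | p3:escaped | p4:escaped
Step 6: p0:escaped | p1:(4,4)->(4,3)->EXIT | p2:escaped | p3:escaped | p4:escaped
Exit steps: [3, 6, 3, 2, 2]
First to escape: p3 at step 2

Answer: 3 2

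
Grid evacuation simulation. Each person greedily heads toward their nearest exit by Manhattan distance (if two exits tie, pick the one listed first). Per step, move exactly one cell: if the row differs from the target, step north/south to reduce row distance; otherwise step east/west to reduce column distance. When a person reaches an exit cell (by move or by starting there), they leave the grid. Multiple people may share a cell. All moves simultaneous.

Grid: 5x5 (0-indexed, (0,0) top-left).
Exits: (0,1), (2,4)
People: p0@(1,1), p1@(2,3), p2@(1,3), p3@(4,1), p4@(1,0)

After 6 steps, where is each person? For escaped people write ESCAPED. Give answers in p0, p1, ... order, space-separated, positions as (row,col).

Step 1: p0:(1,1)->(0,1)->EXIT | p1:(2,3)->(2,4)->EXIT | p2:(1,3)->(2,3) | p3:(4,1)->(3,1) | p4:(1,0)->(0,0)
Step 2: p0:escaped | p1:escaped | p2:(2,3)->(2,4)->EXIT | p3:(3,1)->(2,1) | p4:(0,0)->(0,1)->EXIT
Step 3: p0:escaped | p1:escaped | p2:escaped | p3:(2,1)->(1,1) | p4:escaped
Step 4: p0:escaped | p1:escaped | p2:escaped | p3:(1,1)->(0,1)->EXIT | p4:escaped

ESCAPED ESCAPED ESCAPED ESCAPED ESCAPED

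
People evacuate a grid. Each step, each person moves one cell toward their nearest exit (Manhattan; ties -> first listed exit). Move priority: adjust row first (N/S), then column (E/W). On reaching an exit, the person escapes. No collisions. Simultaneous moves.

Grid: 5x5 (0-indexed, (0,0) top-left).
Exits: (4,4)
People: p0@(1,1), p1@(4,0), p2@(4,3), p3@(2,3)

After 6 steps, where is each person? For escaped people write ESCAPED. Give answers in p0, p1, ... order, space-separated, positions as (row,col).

Step 1: p0:(1,1)->(2,1) | p1:(4,0)->(4,1) | p2:(4,3)->(4,4)->EXIT | p3:(2,3)->(3,3)
Step 2: p0:(2,1)->(3,1) | p1:(4,1)->(4,2) | p2:escaped | p3:(3,3)->(4,3)
Step 3: p0:(3,1)->(4,1) | p1:(4,2)->(4,3) | p2:escaped | p3:(4,3)->(4,4)->EXIT
Step 4: p0:(4,1)->(4,2) | p1:(4,3)->(4,4)->EXIT | p2:escaped | p3:escaped
Step 5: p0:(4,2)->(4,3) | p1:escaped | p2:escaped | p3:escaped
Step 6: p0:(4,3)->(4,4)->EXIT | p1:escaped | p2:escaped | p3:escaped

ESCAPED ESCAPED ESCAPED ESCAPED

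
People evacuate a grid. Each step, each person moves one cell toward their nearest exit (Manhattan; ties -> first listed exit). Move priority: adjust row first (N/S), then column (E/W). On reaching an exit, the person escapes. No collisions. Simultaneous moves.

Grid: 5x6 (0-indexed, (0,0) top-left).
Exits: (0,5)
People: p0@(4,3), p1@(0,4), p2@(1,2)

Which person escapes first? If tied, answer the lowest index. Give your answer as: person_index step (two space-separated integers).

Answer: 1 1

Derivation:
Step 1: p0:(4,3)->(3,3) | p1:(0,4)->(0,5)->EXIT | p2:(1,2)->(0,2)
Step 2: p0:(3,3)->(2,3) | p1:escaped | p2:(0,2)->(0,3)
Step 3: p0:(2,3)->(1,3) | p1:escaped | p2:(0,3)->(0,4)
Step 4: p0:(1,3)->(0,3) | p1:escaped | p2:(0,4)->(0,5)->EXIT
Step 5: p0:(0,3)->(0,4) | p1:escaped | p2:escaped
Step 6: p0:(0,4)->(0,5)->EXIT | p1:escaped | p2:escaped
Exit steps: [6, 1, 4]
First to escape: p1 at step 1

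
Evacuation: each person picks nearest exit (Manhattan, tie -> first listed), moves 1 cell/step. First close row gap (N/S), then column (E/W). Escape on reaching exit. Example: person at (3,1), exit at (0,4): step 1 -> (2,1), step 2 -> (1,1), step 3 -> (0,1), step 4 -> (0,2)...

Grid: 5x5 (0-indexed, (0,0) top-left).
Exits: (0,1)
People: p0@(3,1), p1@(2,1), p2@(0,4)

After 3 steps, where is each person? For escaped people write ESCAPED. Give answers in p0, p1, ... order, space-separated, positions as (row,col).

Step 1: p0:(3,1)->(2,1) | p1:(2,1)->(1,1) | p2:(0,4)->(0,3)
Step 2: p0:(2,1)->(1,1) | p1:(1,1)->(0,1)->EXIT | p2:(0,3)->(0,2)
Step 3: p0:(1,1)->(0,1)->EXIT | p1:escaped | p2:(0,2)->(0,1)->EXIT

ESCAPED ESCAPED ESCAPED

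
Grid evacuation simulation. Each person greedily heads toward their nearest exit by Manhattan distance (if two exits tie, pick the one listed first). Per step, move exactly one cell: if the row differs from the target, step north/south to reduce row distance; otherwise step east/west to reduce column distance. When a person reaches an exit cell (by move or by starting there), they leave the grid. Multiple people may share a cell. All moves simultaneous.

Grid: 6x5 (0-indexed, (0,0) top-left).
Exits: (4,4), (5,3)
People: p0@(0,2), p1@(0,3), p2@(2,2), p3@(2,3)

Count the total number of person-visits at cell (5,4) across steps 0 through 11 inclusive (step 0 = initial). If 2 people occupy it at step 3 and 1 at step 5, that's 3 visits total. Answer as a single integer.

Answer: 0

Derivation:
Step 0: p0@(0,2) p1@(0,3) p2@(2,2) p3@(2,3) -> at (5,4): 0 [-], cum=0
Step 1: p0@(1,2) p1@(1,3) p2@(3,2) p3@(3,3) -> at (5,4): 0 [-], cum=0
Step 2: p0@(2,2) p1@(2,3) p2@(4,2) p3@(4,3) -> at (5,4): 0 [-], cum=0
Step 3: p0@(3,2) p1@(3,3) p2@(4,3) p3@ESC -> at (5,4): 0 [-], cum=0
Step 4: p0@(4,2) p1@(4,3) p2@ESC p3@ESC -> at (5,4): 0 [-], cum=0
Step 5: p0@(4,3) p1@ESC p2@ESC p3@ESC -> at (5,4): 0 [-], cum=0
Step 6: p0@ESC p1@ESC p2@ESC p3@ESC -> at (5,4): 0 [-], cum=0
Total visits = 0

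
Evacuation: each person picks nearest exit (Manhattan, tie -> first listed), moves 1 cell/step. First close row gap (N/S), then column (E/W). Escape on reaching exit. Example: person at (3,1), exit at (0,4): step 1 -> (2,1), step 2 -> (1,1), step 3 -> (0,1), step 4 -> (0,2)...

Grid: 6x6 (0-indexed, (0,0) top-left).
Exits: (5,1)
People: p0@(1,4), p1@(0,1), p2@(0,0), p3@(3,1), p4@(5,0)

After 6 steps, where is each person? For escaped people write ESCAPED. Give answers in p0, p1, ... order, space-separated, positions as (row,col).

Step 1: p0:(1,4)->(2,4) | p1:(0,1)->(1,1) | p2:(0,0)->(1,0) | p3:(3,1)->(4,1) | p4:(5,0)->(5,1)->EXIT
Step 2: p0:(2,4)->(3,4) | p1:(1,1)->(2,1) | p2:(1,0)->(2,0) | p3:(4,1)->(5,1)->EXIT | p4:escaped
Step 3: p0:(3,4)->(4,4) | p1:(2,1)->(3,1) | p2:(2,0)->(3,0) | p3:escaped | p4:escaped
Step 4: p0:(4,4)->(5,4) | p1:(3,1)->(4,1) | p2:(3,0)->(4,0) | p3:escaped | p4:escaped
Step 5: p0:(5,4)->(5,3) | p1:(4,1)->(5,1)->EXIT | p2:(4,0)->(5,0) | p3:escaped | p4:escaped
Step 6: p0:(5,3)->(5,2) | p1:escaped | p2:(5,0)->(5,1)->EXIT | p3:escaped | p4:escaped

(5,2) ESCAPED ESCAPED ESCAPED ESCAPED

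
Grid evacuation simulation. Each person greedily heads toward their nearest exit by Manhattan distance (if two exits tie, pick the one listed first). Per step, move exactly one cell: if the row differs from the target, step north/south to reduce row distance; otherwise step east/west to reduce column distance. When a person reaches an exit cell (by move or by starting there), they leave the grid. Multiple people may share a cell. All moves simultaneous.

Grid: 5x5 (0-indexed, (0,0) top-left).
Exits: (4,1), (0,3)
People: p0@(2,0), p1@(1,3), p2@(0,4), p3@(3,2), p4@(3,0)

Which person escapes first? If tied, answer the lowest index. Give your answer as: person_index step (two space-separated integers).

Answer: 1 1

Derivation:
Step 1: p0:(2,0)->(3,0) | p1:(1,3)->(0,3)->EXIT | p2:(0,4)->(0,3)->EXIT | p3:(3,2)->(4,2) | p4:(3,0)->(4,0)
Step 2: p0:(3,0)->(4,0) | p1:escaped | p2:escaped | p3:(4,2)->(4,1)->EXIT | p4:(4,0)->(4,1)->EXIT
Step 3: p0:(4,0)->(4,1)->EXIT | p1:escaped | p2:escaped | p3:escaped | p4:escaped
Exit steps: [3, 1, 1, 2, 2]
First to escape: p1 at step 1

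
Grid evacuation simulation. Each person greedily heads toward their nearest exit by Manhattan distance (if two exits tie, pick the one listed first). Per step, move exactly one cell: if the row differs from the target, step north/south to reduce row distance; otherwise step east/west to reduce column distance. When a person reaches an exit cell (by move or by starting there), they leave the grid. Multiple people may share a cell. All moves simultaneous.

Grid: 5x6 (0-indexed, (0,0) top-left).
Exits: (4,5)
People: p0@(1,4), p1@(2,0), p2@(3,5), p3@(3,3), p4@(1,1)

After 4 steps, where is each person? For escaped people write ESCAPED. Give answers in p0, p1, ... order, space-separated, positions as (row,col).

Step 1: p0:(1,4)->(2,4) | p1:(2,0)->(3,0) | p2:(3,5)->(4,5)->EXIT | p3:(3,3)->(4,3) | p4:(1,1)->(2,1)
Step 2: p0:(2,4)->(3,4) | p1:(3,0)->(4,0) | p2:escaped | p3:(4,3)->(4,4) | p4:(2,1)->(3,1)
Step 3: p0:(3,4)->(4,4) | p1:(4,0)->(4,1) | p2:escaped | p3:(4,4)->(4,5)->EXIT | p4:(3,1)->(4,1)
Step 4: p0:(4,4)->(4,5)->EXIT | p1:(4,1)->(4,2) | p2:escaped | p3:escaped | p4:(4,1)->(4,2)

ESCAPED (4,2) ESCAPED ESCAPED (4,2)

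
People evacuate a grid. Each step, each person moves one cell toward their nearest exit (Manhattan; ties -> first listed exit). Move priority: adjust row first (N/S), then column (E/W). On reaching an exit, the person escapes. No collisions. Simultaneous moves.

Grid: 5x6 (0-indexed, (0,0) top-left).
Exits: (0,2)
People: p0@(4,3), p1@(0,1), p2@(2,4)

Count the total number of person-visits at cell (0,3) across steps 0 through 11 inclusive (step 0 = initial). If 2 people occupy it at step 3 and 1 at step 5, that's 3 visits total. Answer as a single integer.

Answer: 2

Derivation:
Step 0: p0@(4,3) p1@(0,1) p2@(2,4) -> at (0,3): 0 [-], cum=0
Step 1: p0@(3,3) p1@ESC p2@(1,4) -> at (0,3): 0 [-], cum=0
Step 2: p0@(2,3) p1@ESC p2@(0,4) -> at (0,3): 0 [-], cum=0
Step 3: p0@(1,3) p1@ESC p2@(0,3) -> at (0,3): 1 [p2], cum=1
Step 4: p0@(0,3) p1@ESC p2@ESC -> at (0,3): 1 [p0], cum=2
Step 5: p0@ESC p1@ESC p2@ESC -> at (0,3): 0 [-], cum=2
Total visits = 2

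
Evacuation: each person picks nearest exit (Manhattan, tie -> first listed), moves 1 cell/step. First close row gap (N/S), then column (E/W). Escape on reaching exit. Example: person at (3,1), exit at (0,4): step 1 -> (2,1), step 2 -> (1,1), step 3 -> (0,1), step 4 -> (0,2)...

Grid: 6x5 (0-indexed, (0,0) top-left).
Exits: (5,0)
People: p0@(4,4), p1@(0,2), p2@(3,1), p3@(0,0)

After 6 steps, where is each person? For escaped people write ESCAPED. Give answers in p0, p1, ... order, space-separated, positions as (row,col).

Step 1: p0:(4,4)->(5,4) | p1:(0,2)->(1,2) | p2:(3,1)->(4,1) | p3:(0,0)->(1,0)
Step 2: p0:(5,4)->(5,3) | p1:(1,2)->(2,2) | p2:(4,1)->(5,1) | p3:(1,0)->(2,0)
Step 3: p0:(5,3)->(5,2) | p1:(2,2)->(3,2) | p2:(5,1)->(5,0)->EXIT | p3:(2,0)->(3,0)
Step 4: p0:(5,2)->(5,1) | p1:(3,2)->(4,2) | p2:escaped | p3:(3,0)->(4,0)
Step 5: p0:(5,1)->(5,0)->EXIT | p1:(4,2)->(5,2) | p2:escaped | p3:(4,0)->(5,0)->EXIT
Step 6: p0:escaped | p1:(5,2)->(5,1) | p2:escaped | p3:escaped

ESCAPED (5,1) ESCAPED ESCAPED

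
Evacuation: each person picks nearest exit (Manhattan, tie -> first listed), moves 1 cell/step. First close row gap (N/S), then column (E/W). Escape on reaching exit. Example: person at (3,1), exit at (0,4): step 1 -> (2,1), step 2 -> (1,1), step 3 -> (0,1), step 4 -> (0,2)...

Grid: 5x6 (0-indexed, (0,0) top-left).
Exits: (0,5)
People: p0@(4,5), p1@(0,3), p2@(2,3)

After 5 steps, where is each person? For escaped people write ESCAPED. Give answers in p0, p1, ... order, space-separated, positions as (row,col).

Step 1: p0:(4,5)->(3,5) | p1:(0,3)->(0,4) | p2:(2,3)->(1,3)
Step 2: p0:(3,5)->(2,5) | p1:(0,4)->(0,5)->EXIT | p2:(1,3)->(0,3)
Step 3: p0:(2,5)->(1,5) | p1:escaped | p2:(0,3)->(0,4)
Step 4: p0:(1,5)->(0,5)->EXIT | p1:escaped | p2:(0,4)->(0,5)->EXIT

ESCAPED ESCAPED ESCAPED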